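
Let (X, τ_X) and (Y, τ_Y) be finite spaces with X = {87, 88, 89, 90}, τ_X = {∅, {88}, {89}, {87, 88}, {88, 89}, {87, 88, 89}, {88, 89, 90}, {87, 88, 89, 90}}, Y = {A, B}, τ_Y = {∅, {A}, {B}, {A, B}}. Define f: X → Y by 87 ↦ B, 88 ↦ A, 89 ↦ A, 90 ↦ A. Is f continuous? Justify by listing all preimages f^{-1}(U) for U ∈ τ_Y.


f is NOT continuous.

Compute f^{-1}(U) for each U ∈ τ_Y:
  U = ∅: f^{-1}(U) = ∅ ∈ τ_X ✓.
  U = {A}: f^{-1}(U) = {88, 89, 90} ∈ τ_X ✓.
  U = {B}: f^{-1}(U) = {87} ∉ τ_X ✗.
  U = {A, B}: f^{-1}(U) = {87, 88, 89, 90} ∈ τ_X ✓.
Found U = {B} with f^{-1}(U) = {87} not in τ_X. Therefore f is NOT continuous.


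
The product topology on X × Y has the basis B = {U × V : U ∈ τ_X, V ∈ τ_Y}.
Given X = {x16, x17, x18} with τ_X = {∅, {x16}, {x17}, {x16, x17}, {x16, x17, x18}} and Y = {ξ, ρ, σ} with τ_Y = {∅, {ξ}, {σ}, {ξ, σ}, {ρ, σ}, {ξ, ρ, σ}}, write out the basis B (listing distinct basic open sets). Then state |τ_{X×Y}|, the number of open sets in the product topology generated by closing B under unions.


Basis B = {∅ × ∅, {x16} × {ξ}, {x16} × {σ}, {x17} × {ξ}, {x17} × {σ}, {x16} × {ξ, σ}, {x16, x17} × {ξ}, {x16} × {ρ, σ}, {x16, x17} × {σ}, {x17} × {ξ, σ}, {x17} × {ρ, σ}, {x16} × {ξ, ρ, σ}, {x16, x17, x18} × {ξ}, {x16, x17, x18} × {σ}, {x17} × {ξ, ρ, σ}, {x16, x17} × {ξ, σ}, {x16, x17} × {ρ, σ}, {x16, x17} × {ξ, ρ, σ}, {x16, x17, x18} × {ξ, σ}, {x16, x17, x18} × {ρ, σ}, {x16, x17, x18} × {ξ, ρ, σ}}; |τ_{X×Y}| = 70.

Enumerate products U × V with U ∈ τ_X, V ∈ τ_Y (deduplicated):
  ∅ × ∅ = {} (∅)
  {x16} × {ξ} = {(x16,ξ)}
  {x16} × {σ} = {(x16,σ)}
  {x17} × {ξ} = {(x17,ξ)}
  {x17} × {σ} = {(x17,σ)}
  {x16} × {ξ, σ} = {(x16,ξ), (x16,σ)}
  {x16, x17} × {ξ} = {(x16,ξ), (x17,ξ)}
  {x16} × {ρ, σ} = {(x16,ρ), (x16,σ)}
  {x16, x17} × {σ} = {(x16,σ), (x17,σ)}
  {x17} × {ξ, σ} = {(x17,ξ), (x17,σ)}
  {x17} × {ρ, σ} = {(x17,ρ), (x17,σ)}
  {x16} × {ξ, ρ, σ} = {(x16,ξ), (x16,ρ), (x16,σ)}
  {x16, x17, x18} × {ξ} = {(x16,ξ), (x17,ξ), (x18,ξ)}
  {x16, x17, x18} × {σ} = {(x16,σ), (x17,σ), (x18,σ)}
  {x17} × {ξ, ρ, σ} = {(x17,ξ), (x17,ρ), (x17,σ)}
  {x16, x17} × {ξ, σ} = {(x16,ξ), (x16,σ), (x17,ξ), (x17,σ)}
  {x16, x17} × {ρ, σ} = {(x16,ρ), (x16,σ), (x17,ρ), (x17,σ)}
  {x16, x17} × {ξ, ρ, σ} = {(x16,ξ), (x16,ρ), (x16,σ), (x17,ξ), (x17,ρ), (x17,σ)}
  {x16, x17, x18} × {ξ, σ} = {(x16,ξ), (x16,σ), (x17,ξ), (x17,σ), (x18,ξ), (x18,σ)}
  {x16, x17, x18} × {ρ, σ} = {(x16,ρ), (x16,σ), (x17,ρ), (x17,σ), (x18,ρ), (x18,σ)}
  {x16, x17, x18} × {ξ, ρ, σ} = {(x16,ξ), (x16,ρ), (x16,σ), (x17,ξ), (x17,ρ), (x17,σ), (x18,ξ), (x18,ρ), (x18,σ)}
These 21 distinct sets form the basis B.
Close under arbitrary unions to get τ_{X×Y}; counting gives |τ_{X×Y}| = 70.


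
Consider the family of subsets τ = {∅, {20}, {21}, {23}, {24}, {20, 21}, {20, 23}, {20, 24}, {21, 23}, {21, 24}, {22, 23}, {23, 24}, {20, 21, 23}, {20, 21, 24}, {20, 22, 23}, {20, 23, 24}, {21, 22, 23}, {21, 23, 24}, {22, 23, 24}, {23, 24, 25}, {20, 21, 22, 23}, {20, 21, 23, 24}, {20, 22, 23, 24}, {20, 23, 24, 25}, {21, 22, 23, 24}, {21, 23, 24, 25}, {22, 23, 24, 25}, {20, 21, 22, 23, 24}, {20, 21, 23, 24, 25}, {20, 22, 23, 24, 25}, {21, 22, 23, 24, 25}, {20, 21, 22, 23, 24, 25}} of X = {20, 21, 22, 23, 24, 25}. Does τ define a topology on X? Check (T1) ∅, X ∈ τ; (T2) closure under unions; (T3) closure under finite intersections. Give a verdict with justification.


τ IS a topology on X.

Axiom (T1): ∅ ∈ τ? Yes; X ∈ τ? Yes.
Axiom (T2/T3): check pairwise unions and intersections of members of τ.
All pairwise intersections and unions checked — each lies in τ. Therefore τ satisfies (T1), (T2), (T3): it IS a topology on X.


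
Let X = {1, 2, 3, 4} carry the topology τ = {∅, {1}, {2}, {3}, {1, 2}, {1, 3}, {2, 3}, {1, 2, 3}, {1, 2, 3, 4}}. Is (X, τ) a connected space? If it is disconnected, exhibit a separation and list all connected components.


(X, τ) is connected.

Find clopen sets (U ∈ τ with X ∖ U ∈ τ):
  U = ∅, X ∖ U = {1, 2, 3, 4} — both open, so U is clopen.
  U = {1, 2, 3, 4}, X ∖ U = ∅ — both open, so U is clopen.
Only trivial clopens (∅ and X) exist, so (X, τ) is connected.
Compute connected components by grouping points that agree on all clopens:
  component: {1, 2, 3, 4}


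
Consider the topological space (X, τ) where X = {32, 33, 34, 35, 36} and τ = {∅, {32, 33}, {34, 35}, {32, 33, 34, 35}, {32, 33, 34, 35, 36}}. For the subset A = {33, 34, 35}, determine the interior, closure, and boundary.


int(A) = {34, 35}, cl(A) = {32, 33, 34, 35, 36}, ∂A = {32, 33, 36}.

Closed sets in (X, τ) are complements of opens:
  closed(X, τ) = {∅, {36}, {32, 33, 36}, {34, 35, 36}, {32, 33, 34, 35, 36}}.
int(A) = ⋃ {U ∈ τ : U ⊆ A}. Opens contained in A: ∅, {34, 35}.
Taking the union of these: int(A) = {34, 35}.
cl(A) = ⋂ {C closed : A ⊆ C}. Closed sets containing A: {32, 33, 34, 35, 36}.
Intersecting these: cl(A) = {32, 33, 34, 35, 36}.
∂A = cl(A) ∖ int(A) = {32, 33, 34, 35, 36} ∖ {34, 35} = {32, 33, 36}.


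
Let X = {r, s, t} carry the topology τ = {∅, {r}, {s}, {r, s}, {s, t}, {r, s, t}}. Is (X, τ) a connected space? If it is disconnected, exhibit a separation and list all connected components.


(X, τ) is disconnected; components = [{r}, {s, t}].

Find clopen sets (U ∈ τ with X ∖ U ∈ τ):
  U = ∅, X ∖ U = {r, s, t} — both open, so U is clopen.
  U = {r}, X ∖ U = {s, t} — both open, so U is clopen.
  U = {s, t}, X ∖ U = {r} — both open, so U is clopen.
  U = {r, s, t}, X ∖ U = ∅ — both open, so U is clopen.
Nontrivial clopen(s) exist: e.g. {r}. So (X, τ) is disconnected.
Compute connected components by grouping points that agree on all clopens:
  component: {r}
  component: {s, t}


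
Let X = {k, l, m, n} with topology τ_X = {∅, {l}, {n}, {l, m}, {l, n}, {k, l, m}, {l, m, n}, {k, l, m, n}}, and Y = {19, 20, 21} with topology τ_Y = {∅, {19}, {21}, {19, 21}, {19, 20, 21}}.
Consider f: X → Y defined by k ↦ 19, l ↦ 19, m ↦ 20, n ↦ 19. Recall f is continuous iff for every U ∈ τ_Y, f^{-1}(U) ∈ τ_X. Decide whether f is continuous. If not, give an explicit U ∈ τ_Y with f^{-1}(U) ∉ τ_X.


f is NOT continuous.

Compute f^{-1}(U) for each U ∈ τ_Y:
  U = ∅: f^{-1}(U) = ∅ ∈ τ_X ✓.
  U = {19}: f^{-1}(U) = {k, l, n} ∉ τ_X ✗.
  U = {21}: f^{-1}(U) = ∅ ∈ τ_X ✓.
  U = {19, 21}: f^{-1}(U) = {k, l, n} ∉ τ_X ✗.
  U = {19, 20, 21}: f^{-1}(U) = {k, l, m, n} ∈ τ_X ✓.
Found U = {19} with f^{-1}(U) = {k, l, n} not in τ_X. Therefore f is NOT continuous.


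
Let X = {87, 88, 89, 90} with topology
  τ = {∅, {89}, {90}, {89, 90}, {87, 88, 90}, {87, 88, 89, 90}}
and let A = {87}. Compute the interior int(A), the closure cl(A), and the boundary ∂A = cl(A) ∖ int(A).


int(A) = ∅, cl(A) = {87, 88}, ∂A = {87, 88}.

Closed sets in (X, τ) are complements of opens:
  closed(X, τ) = {∅, {89}, {87, 88}, {87, 88, 89}, {87, 88, 90}, {87, 88, 89, 90}}.
int(A) = ⋃ {U ∈ τ : U ⊆ A}. Opens contained in A: ∅.
Taking the union of these: int(A) = ∅.
cl(A) = ⋂ {C closed : A ⊆ C}. Closed sets containing A: {87, 88}, {87, 88, 89}, {87, 88, 90}, {87, 88, 89, 90}.
Intersecting these: cl(A) = {87, 88}.
∂A = cl(A) ∖ int(A) = {87, 88} ∖ ∅ = {87, 88}.


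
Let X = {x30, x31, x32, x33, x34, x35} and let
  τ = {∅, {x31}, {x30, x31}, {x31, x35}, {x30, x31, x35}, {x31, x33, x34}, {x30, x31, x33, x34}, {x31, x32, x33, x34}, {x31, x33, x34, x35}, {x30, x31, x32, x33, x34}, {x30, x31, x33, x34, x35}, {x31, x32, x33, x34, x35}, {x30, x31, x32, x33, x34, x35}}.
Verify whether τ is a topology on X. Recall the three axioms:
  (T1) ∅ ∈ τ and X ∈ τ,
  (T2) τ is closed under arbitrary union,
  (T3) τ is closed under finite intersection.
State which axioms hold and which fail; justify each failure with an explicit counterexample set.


τ IS a topology on X.

Axiom (T1): ∅ ∈ τ? Yes; X ∈ τ? Yes.
Axiom (T2/T3): check pairwise unions and intersections of members of τ.
All pairwise intersections and unions checked — each lies in τ. Therefore τ satisfies (T1), (T2), (T3): it IS a topology on X.


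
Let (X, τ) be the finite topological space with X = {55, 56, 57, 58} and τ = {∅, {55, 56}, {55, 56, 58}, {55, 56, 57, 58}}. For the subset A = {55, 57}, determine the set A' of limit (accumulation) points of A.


A' = {56, 57, 58}

For each x ∈ X, list the open sets U ∈ τ with x ∈ U, then check whether U ∩ (A ∖ {x}) ≠ ∅ for every such U.
  x = 55: open {55, 56} ∋ x has {55, 56} ∩ (A ∖ {55}) = ∅, so x is NOT a limit point.
  x = 56: opens ∋ x are {55, 56}, {55, 56, 58}, {55, 56, 57, 58}; each meets A ∖ {56}, so x IS a limit point.
  x = 57: opens ∋ x are {55, 56, 57, 58}; each meets A ∖ {57}, so x IS a limit point.
  x = 58: opens ∋ x are {55, 56, 58}, {55, 56, 57, 58}; each meets A ∖ {58}, so x IS a limit point.
Collecting: A' = {56, 57, 58}.


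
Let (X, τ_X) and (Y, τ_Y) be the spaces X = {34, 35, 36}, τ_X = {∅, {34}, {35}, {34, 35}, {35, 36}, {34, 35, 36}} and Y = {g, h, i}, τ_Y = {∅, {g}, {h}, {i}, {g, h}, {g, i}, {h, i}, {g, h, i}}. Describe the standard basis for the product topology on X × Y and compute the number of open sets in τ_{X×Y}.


Basis B = {∅ × ∅, {34} × {g}, {34} × {h}, {34} × {i}, {35} × {g}, {35} × {h}, {35} × {i}, {34} × {g, h}, {34} × {g, i}, {34, 35} × {g}, {34} × {h, i}, {34, 35} × {h}, {34, 35} × {i}, {35} × {g, h}, {35} × {g, i}, {35, 36} × {g}, {35} × {h, i}, {35, 36} × {h}, {35, 36} × {i}, {34} × {g, h, i}, {34, 35, 36} × {g}, {34, 35, 36} × {h}, {34, 35, 36} × {i}, {35} × {g, h, i}, {34, 35} × {g, h}, {34, 35} × {g, i}, {34, 35} × {h, i}, {35, 36} × {g, h}, {35, 36} × {g, i}, {35, 36} × {h, i}, {34, 35} × {g, h, i}, {34, 35, 36} × {g, h}, {34, 35, 36} × {g, i}, {34, 35, 36} × {h, i}, {35, 36} × {g, h, i}, {34, 35, 36} × {g, h, i}}; |τ_{X×Y}| = 216.

Enumerate products U × V with U ∈ τ_X, V ∈ τ_Y (deduplicated):
  ∅ × ∅ = {} (∅)
  {34} × {g} = {(34,g)}
  {34} × {h} = {(34,h)}
  {34} × {i} = {(34,i)}
  {35} × {g} = {(35,g)}
  {35} × {h} = {(35,h)}
  {35} × {i} = {(35,i)}
  {34} × {g, h} = {(34,g), (34,h)}
  {34} × {g, i} = {(34,g), (34,i)}
  {34, 35} × {g} = {(34,g), (35,g)}
  {34} × {h, i} = {(34,h), (34,i)}
  {34, 35} × {h} = {(34,h), (35,h)}
  {34, 35} × {i} = {(34,i), (35,i)}
  {35} × {g, h} = {(35,g), (35,h)}
  {35} × {g, i} = {(35,g), (35,i)}
  {35, 36} × {g} = {(35,g), (36,g)}
  {35} × {h, i} = {(35,h), (35,i)}
  {35, 36} × {h} = {(35,h), (36,h)}
  {35, 36} × {i} = {(35,i), (36,i)}
  {34} × {g, h, i} = {(34,g), (34,h), (34,i)}
  {34, 35, 36} × {g} = {(34,g), (35,g), (36,g)}
  {34, 35, 36} × {h} = {(34,h), (35,h), (36,h)}
  {34, 35, 36} × {i} = {(34,i), (35,i), (36,i)}
  {35} × {g, h, i} = {(35,g), (35,h), (35,i)}
  {34, 35} × {g, h} = {(34,g), (34,h), (35,g), (35,h)}
  {34, 35} × {g, i} = {(34,g), (34,i), (35,g), (35,i)}
  {34, 35} × {h, i} = {(34,h), (34,i), (35,h), (35,i)}
  {35, 36} × {g, h} = {(35,g), (35,h), (36,g), (36,h)}
  {35, 36} × {g, i} = {(35,g), (35,i), (36,g), (36,i)}
  {35, 36} × {h, i} = {(35,h), (35,i), (36,h), (36,i)}
  {34, 35} × {g, h, i} = {(34,g), (34,h), (34,i), (35,g), (35,h), (35,i)}
  {34, 35, 36} × {g, h} = {(34,g), (34,h), (35,g), (35,h), (36,g), (36,h)}
  {34, 35, 36} × {g, i} = {(34,g), (34,i), (35,g), (35,i), (36,g), (36,i)}
  {34, 35, 36} × {h, i} = {(34,h), (34,i), (35,h), (35,i), (36,h), (36,i)}
  {35, 36} × {g, h, i} = {(35,g), (35,h), (35,i), (36,g), (36,h), (36,i)}
  {34, 35, 36} × {g, h, i} = {(34,g), (34,h), (34,i), (35,g), (35,h), (35,i), (36,g), (36,h), (36,i)}
These 36 distinct sets form the basis B.
Close under arbitrary unions to get τ_{X×Y}; counting gives |τ_{X×Y}| = 216.


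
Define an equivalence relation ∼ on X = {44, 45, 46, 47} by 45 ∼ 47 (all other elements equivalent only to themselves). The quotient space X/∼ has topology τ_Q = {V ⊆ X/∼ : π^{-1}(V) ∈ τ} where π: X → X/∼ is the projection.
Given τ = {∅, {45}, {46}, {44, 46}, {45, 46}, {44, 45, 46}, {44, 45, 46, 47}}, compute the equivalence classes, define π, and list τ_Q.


X/∼ = {[44], [45=47], [46]}; |τ_Q| = 4.

Equivalence classes: [44], [45=47], [46].
Quotient map π: X → X/∼ sends 44 ↦ [44], 45 ↦ [45=47], 46 ↦ [46], 47 ↦ [45=47].
For each subset V ⊆ X/∼, compute π^{-1}(V) ⊆ X and check whether π^{-1}(V) ∈ τ. V is open in τ_Q iff π^{-1}(V) ∈ τ.
  V = {}: π^{-1}(V) = ∅ ∈ τ ✓.
  V = {[44]}: π^{-1}(V) = {44} ∉ τ ✗.
  V = {[45=47]}: π^{-1}(V) = {45, 47} ∉ τ ✗.
  V = {[44], [45=47]}: π^{-1}(V) = {44, 45, 47} ∉ τ ✗.
  V = {[46]}: π^{-1}(V) = {46} ∈ τ ✓.
  V = {[44], [46]}: π^{-1}(V) = {44, 46} ∈ τ ✓.
  V = {[45=47], [46]}: π^{-1}(V) = {45, 46, 47} ∉ τ ✗.
  V = {[44], [45=47], [46]}: π^{-1}(V) = {44, 45, 46, 47} ∈ τ ✓.
Open sets in the quotient: τ_Q = {{}, {[46]}, {[44], [46]}, {[44], [45=47], [46]}} (4 elements).


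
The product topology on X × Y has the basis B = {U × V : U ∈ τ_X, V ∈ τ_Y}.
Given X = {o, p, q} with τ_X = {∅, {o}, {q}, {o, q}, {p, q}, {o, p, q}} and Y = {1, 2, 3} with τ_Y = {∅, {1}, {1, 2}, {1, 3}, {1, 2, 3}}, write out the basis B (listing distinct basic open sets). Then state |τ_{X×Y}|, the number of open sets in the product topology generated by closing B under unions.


Basis B = {∅ × ∅, {o} × {1}, {q} × {1}, {o} × {1, 2}, {o} × {1, 3}, {o, q} × {1}, {p, q} × {1}, {q} × {1, 2}, {q} × {1, 3}, {o} × {1, 2, 3}, {o, p, q} × {1}, {q} × {1, 2, 3}, {o, q} × {1, 2}, {o, q} × {1, 3}, {p, q} × {1, 2}, {p, q} × {1, 3}, {o, q} × {1, 2, 3}, {o, p, q} × {1, 2}, {o, p, q} × {1, 3}, {p, q} × {1, 2, 3}, {o, p, q} × {1, 2, 3}}; |τ_{X×Y}| = 70.

Enumerate products U × V with U ∈ τ_X, V ∈ τ_Y (deduplicated):
  ∅ × ∅ = {} (∅)
  {o} × {1} = {(o,1)}
  {q} × {1} = {(q,1)}
  {o} × {1, 2} = {(o,1), (o,2)}
  {o} × {1, 3} = {(o,1), (o,3)}
  {o, q} × {1} = {(o,1), (q,1)}
  {p, q} × {1} = {(p,1), (q,1)}
  {q} × {1, 2} = {(q,1), (q,2)}
  {q} × {1, 3} = {(q,1), (q,3)}
  {o} × {1, 2, 3} = {(o,1), (o,2), (o,3)}
  {o, p, q} × {1} = {(o,1), (p,1), (q,1)}
  {q} × {1, 2, 3} = {(q,1), (q,2), (q,3)}
  {o, q} × {1, 2} = {(o,1), (o,2), (q,1), (q,2)}
  {o, q} × {1, 3} = {(o,1), (o,3), (q,1), (q,3)}
  {p, q} × {1, 2} = {(p,1), (p,2), (q,1), (q,2)}
  {p, q} × {1, 3} = {(p,1), (p,3), (q,1), (q,3)}
  {o, q} × {1, 2, 3} = {(o,1), (o,2), (o,3), (q,1), (q,2), (q,3)}
  {o, p, q} × {1, 2} = {(o,1), (o,2), (p,1), (p,2), (q,1), (q,2)}
  {o, p, q} × {1, 3} = {(o,1), (o,3), (p,1), (p,3), (q,1), (q,3)}
  {p, q} × {1, 2, 3} = {(p,1), (p,2), (p,3), (q,1), (q,2), (q,3)}
  {o, p, q} × {1, 2, 3} = {(o,1), (o,2), (o,3), (p,1), (p,2), (p,3), (q,1), (q,2), (q,3)}
These 21 distinct sets form the basis B.
Close under arbitrary unions to get τ_{X×Y}; counting gives |τ_{X×Y}| = 70.


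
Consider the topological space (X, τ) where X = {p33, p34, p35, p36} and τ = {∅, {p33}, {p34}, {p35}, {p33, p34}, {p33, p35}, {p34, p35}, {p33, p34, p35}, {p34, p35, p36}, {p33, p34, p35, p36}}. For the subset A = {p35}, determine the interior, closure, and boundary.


int(A) = {p35}, cl(A) = {p35, p36}, ∂A = {p36}.

Closed sets in (X, τ) are complements of opens:
  closed(X, τ) = {∅, {p33}, {p36}, {p33, p36}, {p34, p36}, {p35, p36}, {p33, p34, p36}, {p33, p35, p36}, {p34, p35, p36}, {p33, p34, p35, p36}}.
int(A) = ⋃ {U ∈ τ : U ⊆ A}. Opens contained in A: ∅, {p35}.
Taking the union of these: int(A) = {p35}.
cl(A) = ⋂ {C closed : A ⊆ C}. Closed sets containing A: {p35, p36}, {p33, p35, p36}, {p34, p35, p36}, {p33, p34, p35, p36}.
Intersecting these: cl(A) = {p35, p36}.
∂A = cl(A) ∖ int(A) = {p35, p36} ∖ {p35} = {p36}.


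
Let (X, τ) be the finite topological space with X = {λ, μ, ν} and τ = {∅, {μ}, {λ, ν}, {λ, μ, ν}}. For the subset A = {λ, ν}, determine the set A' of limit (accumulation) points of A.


A' = {λ, ν}

For each x ∈ X, list the open sets U ∈ τ with x ∈ U, then check whether U ∩ (A ∖ {x}) ≠ ∅ for every such U.
  x = λ: opens ∋ x are {λ, ν}, {λ, μ, ν}; each meets A ∖ {λ}, so x IS a limit point.
  x = μ: open {μ} ∋ x has {μ} ∩ (A ∖ {μ}) = ∅, so x is NOT a limit point.
  x = ν: opens ∋ x are {λ, ν}, {λ, μ, ν}; each meets A ∖ {ν}, so x IS a limit point.
Collecting: A' = {λ, ν}.


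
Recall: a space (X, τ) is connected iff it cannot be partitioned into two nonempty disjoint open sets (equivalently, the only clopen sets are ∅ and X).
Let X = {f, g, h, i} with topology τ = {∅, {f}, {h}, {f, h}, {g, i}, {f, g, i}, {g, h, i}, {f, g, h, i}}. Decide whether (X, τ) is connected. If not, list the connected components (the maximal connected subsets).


(X, τ) is disconnected; components = [{f}, {h}, {g, i}].

Find clopen sets (U ∈ τ with X ∖ U ∈ τ):
  U = ∅, X ∖ U = {f, g, h, i} — both open, so U is clopen.
  U = {f}, X ∖ U = {g, h, i} — both open, so U is clopen.
  U = {h}, X ∖ U = {f, g, i} — both open, so U is clopen.
  U = {f, h}, X ∖ U = {g, i} — both open, so U is clopen.
  U = {g, i}, X ∖ U = {f, h} — both open, so U is clopen.
  U = {f, g, i}, X ∖ U = {h} — both open, so U is clopen.
  U = {g, h, i}, X ∖ U = {f} — both open, so U is clopen.
  U = {f, g, h, i}, X ∖ U = ∅ — both open, so U is clopen.
Nontrivial clopen(s) exist: e.g. {g, i}. So (X, τ) is disconnected.
Compute connected components by grouping points that agree on all clopens:
  component: {f}
  component: {h}
  component: {g, i}


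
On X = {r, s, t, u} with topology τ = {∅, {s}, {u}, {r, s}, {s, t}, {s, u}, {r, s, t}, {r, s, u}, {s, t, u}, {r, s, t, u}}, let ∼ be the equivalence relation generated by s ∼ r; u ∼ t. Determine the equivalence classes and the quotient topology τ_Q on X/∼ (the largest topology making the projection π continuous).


X/∼ = {[r=s], [t=u]}; |τ_Q| = 3.

Equivalence classes: [r=s], [t=u].
Quotient map π: X → X/∼ sends r ↦ [r=s], s ↦ [r=s], t ↦ [t=u], u ↦ [t=u].
For each subset V ⊆ X/∼, compute π^{-1}(V) ⊆ X and check whether π^{-1}(V) ∈ τ. V is open in τ_Q iff π^{-1}(V) ∈ τ.
  V = {}: π^{-1}(V) = ∅ ∈ τ ✓.
  V = {[r=s]}: π^{-1}(V) = {r, s} ∈ τ ✓.
  V = {[t=u]}: π^{-1}(V) = {t, u} ∉ τ ✗.
  V = {[r=s], [t=u]}: π^{-1}(V) = {r, s, t, u} ∈ τ ✓.
Open sets in the quotient: τ_Q = {{}, {[r=s]}, {[r=s], [t=u]}} (3 elements).


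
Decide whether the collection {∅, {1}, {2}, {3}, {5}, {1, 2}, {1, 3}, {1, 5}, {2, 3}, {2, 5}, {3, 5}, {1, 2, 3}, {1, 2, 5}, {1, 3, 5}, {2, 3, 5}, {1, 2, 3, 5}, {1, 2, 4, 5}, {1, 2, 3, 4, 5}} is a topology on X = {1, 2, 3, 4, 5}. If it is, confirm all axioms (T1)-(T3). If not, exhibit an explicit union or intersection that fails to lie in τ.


τ IS a topology on X.

Axiom (T1): ∅ ∈ τ? Yes; X ∈ τ? Yes.
Axiom (T2/T3): check pairwise unions and intersections of members of τ.
All pairwise intersections and unions checked — each lies in τ. Therefore τ satisfies (T1), (T2), (T3): it IS a topology on X.


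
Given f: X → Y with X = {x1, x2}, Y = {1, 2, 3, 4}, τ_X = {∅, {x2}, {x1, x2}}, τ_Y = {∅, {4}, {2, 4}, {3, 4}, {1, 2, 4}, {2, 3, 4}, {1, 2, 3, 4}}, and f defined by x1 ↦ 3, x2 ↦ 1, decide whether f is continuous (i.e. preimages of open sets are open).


f is NOT continuous.

Compute f^{-1}(U) for each U ∈ τ_Y:
  U = ∅: f^{-1}(U) = ∅ ∈ τ_X ✓.
  U = {4}: f^{-1}(U) = ∅ ∈ τ_X ✓.
  U = {2, 4}: f^{-1}(U) = ∅ ∈ τ_X ✓.
  U = {3, 4}: f^{-1}(U) = {x1} ∉ τ_X ✗.
  U = {1, 2, 4}: f^{-1}(U) = {x2} ∈ τ_X ✓.
  U = {2, 3, 4}: f^{-1}(U) = {x1} ∉ τ_X ✗.
  U = {1, 2, 3, 4}: f^{-1}(U) = {x1, x2} ∈ τ_X ✓.
Found U = {3, 4} with f^{-1}(U) = {x1} not in τ_X. Therefore f is NOT continuous.


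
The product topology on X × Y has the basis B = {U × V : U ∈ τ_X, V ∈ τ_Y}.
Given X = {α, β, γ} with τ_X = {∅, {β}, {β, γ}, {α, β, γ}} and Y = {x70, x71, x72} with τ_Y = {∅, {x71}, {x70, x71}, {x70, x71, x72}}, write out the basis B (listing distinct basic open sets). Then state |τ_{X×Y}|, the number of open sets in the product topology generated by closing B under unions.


Basis B = {∅ × ∅, {β} × {x71}, {β} × {x70, x71}, {β, γ} × {x71}, {α, β, γ} × {x71}, {β} × {x70, x71, x72}, {β, γ} × {x70, x71}, {α, β, γ} × {x70, x71}, {β, γ} × {x70, x71, x72}, {α, β, γ} × {x70, x71, x72}}; |τ_{X×Y}| = 20.

Enumerate products U × V with U ∈ τ_X, V ∈ τ_Y (deduplicated):
  ∅ × ∅ = {} (∅)
  {β} × {x71} = {(β,x71)}
  {β} × {x70, x71} = {(β,x70), (β,x71)}
  {β, γ} × {x71} = {(β,x71), (γ,x71)}
  {α, β, γ} × {x71} = {(α,x71), (β,x71), (γ,x71)}
  {β} × {x70, x71, x72} = {(β,x70), (β,x71), (β,x72)}
  {β, γ} × {x70, x71} = {(β,x70), (β,x71), (γ,x70), (γ,x71)}
  {α, β, γ} × {x70, x71} = {(α,x70), (α,x71), (β,x70), (β,x71), (γ,x70), (γ,x71)}
  {β, γ} × {x70, x71, x72} = {(β,x70), (β,x71), (β,x72), (γ,x70), (γ,x71), (γ,x72)}
  {α, β, γ} × {x70, x71, x72} = {(α,x70), (α,x71), (α,x72), (β,x70), (β,x71), (β,x72), (γ,x70), (γ,x71), (γ,x72)}
These 10 distinct sets form the basis B.
Close under arbitrary unions to get τ_{X×Y}; counting gives |τ_{X×Y}| = 20.


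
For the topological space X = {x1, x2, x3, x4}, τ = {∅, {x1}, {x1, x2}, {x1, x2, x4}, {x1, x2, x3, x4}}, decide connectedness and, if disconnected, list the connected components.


(X, τ) is connected.

Find clopen sets (U ∈ τ with X ∖ U ∈ τ):
  U = ∅, X ∖ U = {x1, x2, x3, x4} — both open, so U is clopen.
  U = {x1, x2, x3, x4}, X ∖ U = ∅ — both open, so U is clopen.
Only trivial clopens (∅ and X) exist, so (X, τ) is connected.
Compute connected components by grouping points that agree on all clopens:
  component: {x1, x2, x3, x4}


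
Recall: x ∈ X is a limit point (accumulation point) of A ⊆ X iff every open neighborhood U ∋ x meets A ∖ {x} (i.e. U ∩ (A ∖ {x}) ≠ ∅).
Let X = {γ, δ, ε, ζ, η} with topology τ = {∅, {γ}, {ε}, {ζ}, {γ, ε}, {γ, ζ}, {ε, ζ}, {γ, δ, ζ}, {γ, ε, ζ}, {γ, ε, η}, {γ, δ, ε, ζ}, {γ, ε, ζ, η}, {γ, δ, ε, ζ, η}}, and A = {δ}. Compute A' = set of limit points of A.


A' = ∅

For each x ∈ X, list the open sets U ∈ τ with x ∈ U, then check whether U ∩ (A ∖ {x}) ≠ ∅ for every such U.
  x = γ: open {γ} ∋ x has {γ} ∩ (A ∖ {γ}) = ∅, so x is NOT a limit point.
  x = δ: open {γ, δ, ζ} ∋ x has {γ, δ, ζ} ∩ (A ∖ {δ}) = ∅, so x is NOT a limit point.
  x = ε: open {ε} ∋ x has {ε} ∩ (A ∖ {ε}) = ∅, so x is NOT a limit point.
  x = ζ: open {ζ} ∋ x has {ζ} ∩ (A ∖ {ζ}) = ∅, so x is NOT a limit point.
  x = η: open {γ, ε, η} ∋ x has {γ, ε, η} ∩ (A ∖ {η}) = ∅, so x is NOT a limit point.
Collecting: A' = ∅.


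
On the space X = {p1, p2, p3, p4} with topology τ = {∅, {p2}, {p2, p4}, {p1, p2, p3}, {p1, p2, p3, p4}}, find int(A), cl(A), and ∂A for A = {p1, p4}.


int(A) = ∅, cl(A) = {p1, p3, p4}, ∂A = {p1, p3, p4}.

Closed sets in (X, τ) are complements of opens:
  closed(X, τ) = {∅, {p4}, {p1, p3}, {p1, p3, p4}, {p1, p2, p3, p4}}.
int(A) = ⋃ {U ∈ τ : U ⊆ A}. Opens contained in A: ∅.
Taking the union of these: int(A) = ∅.
cl(A) = ⋂ {C closed : A ⊆ C}. Closed sets containing A: {p1, p3, p4}, {p1, p2, p3, p4}.
Intersecting these: cl(A) = {p1, p3, p4}.
∂A = cl(A) ∖ int(A) = {p1, p3, p4} ∖ ∅ = {p1, p3, p4}.


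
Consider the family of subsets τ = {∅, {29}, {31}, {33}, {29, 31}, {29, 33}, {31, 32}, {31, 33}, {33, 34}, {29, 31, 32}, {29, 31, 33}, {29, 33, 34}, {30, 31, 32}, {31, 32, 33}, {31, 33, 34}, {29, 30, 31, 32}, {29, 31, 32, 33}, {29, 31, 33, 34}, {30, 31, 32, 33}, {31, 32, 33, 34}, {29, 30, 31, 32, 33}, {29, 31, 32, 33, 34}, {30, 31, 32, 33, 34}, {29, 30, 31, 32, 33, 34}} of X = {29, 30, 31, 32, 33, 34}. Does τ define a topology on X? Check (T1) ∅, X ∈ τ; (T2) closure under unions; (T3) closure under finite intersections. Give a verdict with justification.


τ IS a topology on X.

Axiom (T1): ∅ ∈ τ? Yes; X ∈ τ? Yes.
Axiom (T2/T3): check pairwise unions and intersections of members of τ.
All pairwise intersections and unions checked — each lies in τ. Therefore τ satisfies (T1), (T2), (T3): it IS a topology on X.


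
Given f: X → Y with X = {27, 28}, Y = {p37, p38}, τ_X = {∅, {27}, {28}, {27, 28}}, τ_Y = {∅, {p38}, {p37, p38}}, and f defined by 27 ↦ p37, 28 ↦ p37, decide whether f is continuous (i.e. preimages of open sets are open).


f IS continuous.

Compute f^{-1}(U) for each U ∈ τ_Y:
  U = ∅: f^{-1}(U) = ∅ ∈ τ_X ✓.
  U = {p38}: f^{-1}(U) = ∅ ∈ τ_X ✓.
  U = {p37, p38}: f^{-1}(U) = {27, 28} ∈ τ_X ✓.
Every preimage lies in τ_X, so f IS continuous.


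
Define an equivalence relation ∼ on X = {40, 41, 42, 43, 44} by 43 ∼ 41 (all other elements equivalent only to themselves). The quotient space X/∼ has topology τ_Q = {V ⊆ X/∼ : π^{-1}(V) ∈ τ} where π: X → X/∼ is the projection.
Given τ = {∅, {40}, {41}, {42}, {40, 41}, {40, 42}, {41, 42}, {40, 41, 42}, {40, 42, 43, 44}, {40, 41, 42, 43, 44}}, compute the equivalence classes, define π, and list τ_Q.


X/∼ = {[40], [41=43], [42], [44]}; |τ_Q| = 5.

Equivalence classes: [40], [41=43], [42], [44].
Quotient map π: X → X/∼ sends 40 ↦ [40], 41 ↦ [41=43], 42 ↦ [42], 43 ↦ [41=43], 44 ↦ [44].
For each subset V ⊆ X/∼, compute π^{-1}(V) ⊆ X and check whether π^{-1}(V) ∈ τ. V is open in τ_Q iff π^{-1}(V) ∈ τ.
  V = {}: π^{-1}(V) = ∅ ∈ τ ✓.
  V = {[40]}: π^{-1}(V) = {40} ∈ τ ✓.
  V = {[41=43]}: π^{-1}(V) = {41, 43} ∉ τ ✗.
  V = {[40], [41=43]}: π^{-1}(V) = {40, 41, 43} ∉ τ ✗.
  V = {[42]}: π^{-1}(V) = {42} ∈ τ ✓.
  V = {[40], [42]}: π^{-1}(V) = {40, 42} ∈ τ ✓.
  V = {[41=43], [42]}: π^{-1}(V) = {41, 42, 43} ∉ τ ✗.
  V = {[40], [41=43], [42]}: π^{-1}(V) = {40, 41, 42, 43} ∉ τ ✗.
  V = {[44]}: π^{-1}(V) = {44} ∉ τ ✗.
  V = {[40], [44]}: π^{-1}(V) = {40, 44} ∉ τ ✗.
  V = {[41=43], [44]}: π^{-1}(V) = {41, 43, 44} ∉ τ ✗.
  V = {[40], [41=43], [44]}: π^{-1}(V) = {40, 41, 43, 44} ∉ τ ✗.
  V = {[42], [44]}: π^{-1}(V) = {42, 44} ∉ τ ✗.
  V = {[40], [42], [44]}: π^{-1}(V) = {40, 42, 44} ∉ τ ✗.
  V = {[41=43], [42], [44]}: π^{-1}(V) = {41, 42, 43, 44} ∉ τ ✗.
  V = {[40], [41=43], [42], [44]}: π^{-1}(V) = {40, 41, 42, 43, 44} ∈ τ ✓.
Open sets in the quotient: τ_Q = {{}, {[40]}, {[42]}, {[40], [42]}, {[40], [41=43], [42], [44]}} (5 elements).


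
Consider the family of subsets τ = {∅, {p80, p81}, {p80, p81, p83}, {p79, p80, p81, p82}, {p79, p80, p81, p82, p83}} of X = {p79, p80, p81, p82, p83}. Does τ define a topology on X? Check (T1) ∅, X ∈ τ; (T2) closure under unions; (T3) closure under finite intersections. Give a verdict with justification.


τ IS a topology on X.

Axiom (T1): ∅ ∈ τ? Yes; X ∈ τ? Yes.
Axiom (T2/T3): check pairwise unions and intersections of members of τ.
All pairwise intersections and unions checked — each lies in τ. Therefore τ satisfies (T1), (T2), (T3): it IS a topology on X.


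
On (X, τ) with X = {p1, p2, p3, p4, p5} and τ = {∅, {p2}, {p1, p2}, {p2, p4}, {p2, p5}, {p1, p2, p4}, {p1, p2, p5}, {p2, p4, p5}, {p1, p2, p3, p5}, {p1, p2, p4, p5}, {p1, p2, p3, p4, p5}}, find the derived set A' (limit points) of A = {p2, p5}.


A' = {p1, p3, p4, p5}

For each x ∈ X, list the open sets U ∈ τ with x ∈ U, then check whether U ∩ (A ∖ {x}) ≠ ∅ for every such U.
  x = p1: opens ∋ x are {p1, p2}, {p1, p2, p4}, {p1, p2, p5}, {p1, p2, p3, p5}, {p1, p2, p4, p5}, {p1, p2, p3, p4, p5}; each meets A ∖ {p1}, so x IS a limit point.
  x = p2: open {p2} ∋ x has {p2} ∩ (A ∖ {p2}) = ∅, so x is NOT a limit point.
  x = p3: opens ∋ x are {p1, p2, p3, p5}, {p1, p2, p3, p4, p5}; each meets A ∖ {p3}, so x IS a limit point.
  x = p4: opens ∋ x are {p2, p4}, {p1, p2, p4}, {p2, p4, p5}, {p1, p2, p4, p5}, {p1, p2, p3, p4, p5}; each meets A ∖ {p4}, so x IS a limit point.
  x = p5: opens ∋ x are {p2, p5}, {p1, p2, p5}, {p2, p4, p5}, {p1, p2, p3, p5}, {p1, p2, p4, p5}, {p1, p2, p3, p4, p5}; each meets A ∖ {p5}, so x IS a limit point.
Collecting: A' = {p1, p3, p4, p5}.


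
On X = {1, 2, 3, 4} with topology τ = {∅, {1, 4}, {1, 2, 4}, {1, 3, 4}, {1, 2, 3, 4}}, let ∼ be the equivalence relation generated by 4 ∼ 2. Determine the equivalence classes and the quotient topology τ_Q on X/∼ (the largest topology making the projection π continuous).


X/∼ = {[1], [2=4], [3]}; |τ_Q| = 3.

Equivalence classes: [1], [2=4], [3].
Quotient map π: X → X/∼ sends 1 ↦ [1], 2 ↦ [2=4], 3 ↦ [3], 4 ↦ [2=4].
For each subset V ⊆ X/∼, compute π^{-1}(V) ⊆ X and check whether π^{-1}(V) ∈ τ. V is open in τ_Q iff π^{-1}(V) ∈ τ.
  V = {}: π^{-1}(V) = ∅ ∈ τ ✓.
  V = {[1]}: π^{-1}(V) = {1} ∉ τ ✗.
  V = {[2=4]}: π^{-1}(V) = {2, 4} ∉ τ ✗.
  V = {[1], [2=4]}: π^{-1}(V) = {1, 2, 4} ∈ τ ✓.
  V = {[3]}: π^{-1}(V) = {3} ∉ τ ✗.
  V = {[1], [3]}: π^{-1}(V) = {1, 3} ∉ τ ✗.
  V = {[2=4], [3]}: π^{-1}(V) = {2, 3, 4} ∉ τ ✗.
  V = {[1], [2=4], [3]}: π^{-1}(V) = {1, 2, 3, 4} ∈ τ ✓.
Open sets in the quotient: τ_Q = {{}, {[1], [2=4]}, {[1], [2=4], [3]}} (3 elements).


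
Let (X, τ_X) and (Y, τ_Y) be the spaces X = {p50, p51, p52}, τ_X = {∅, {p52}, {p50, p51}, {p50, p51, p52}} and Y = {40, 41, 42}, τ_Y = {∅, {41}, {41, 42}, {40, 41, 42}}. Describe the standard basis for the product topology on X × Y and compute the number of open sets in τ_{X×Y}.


Basis B = {∅ × ∅, {p52} × {41}, {p50, p51} × {41}, {p52} × {41, 42}, {p50, p51, p52} × {41}, {p52} × {40, 41, 42}, {p50, p51} × {41, 42}, {p50, p51} × {40, 41, 42}, {p50, p51, p52} × {41, 42}, {p50, p51, p52} × {40, 41, 42}}; |τ_{X×Y}| = 16.

Enumerate products U × V with U ∈ τ_X, V ∈ τ_Y (deduplicated):
  ∅ × ∅ = {} (∅)
  {p52} × {41} = {(p52,41)}
  {p50, p51} × {41} = {(p50,41), (p51,41)}
  {p52} × {41, 42} = {(p52,41), (p52,42)}
  {p50, p51, p52} × {41} = {(p50,41), (p51,41), (p52,41)}
  {p52} × {40, 41, 42} = {(p52,40), (p52,41), (p52,42)}
  {p50, p51} × {41, 42} = {(p50,41), (p50,42), (p51,41), (p51,42)}
  {p50, p51} × {40, 41, 42} = {(p50,40), (p50,41), (p50,42), (p51,40), (p51,41), (p51,42)}
  {p50, p51, p52} × {41, 42} = {(p50,41), (p50,42), (p51,41), (p51,42), (p52,41), (p52,42)}
  {p50, p51, p52} × {40, 41, 42} = {(p50,40), (p50,41), (p50,42), (p51,40), (p51,41), (p51,42), (p52,40), (p52,41), (p52,42)}
These 10 distinct sets form the basis B.
Close under arbitrary unions to get τ_{X×Y}; counting gives |τ_{X×Y}| = 16.


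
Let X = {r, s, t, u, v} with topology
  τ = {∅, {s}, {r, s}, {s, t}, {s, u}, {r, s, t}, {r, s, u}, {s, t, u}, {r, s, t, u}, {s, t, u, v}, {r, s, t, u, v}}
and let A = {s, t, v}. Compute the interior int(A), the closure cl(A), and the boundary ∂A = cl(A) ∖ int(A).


int(A) = {s, t}, cl(A) = {r, s, t, u, v}, ∂A = {r, u, v}.

Closed sets in (X, τ) are complements of opens:
  closed(X, τ) = {∅, {r}, {v}, {r, v}, {t, v}, {u, v}, {r, t, v}, {r, u, v}, {t, u, v}, {r, t, u, v}, {r, s, t, u, v}}.
int(A) = ⋃ {U ∈ τ : U ⊆ A}. Opens contained in A: ∅, {s}, {s, t}.
Taking the union of these: int(A) = {s, t}.
cl(A) = ⋂ {C closed : A ⊆ C}. Closed sets containing A: {r, s, t, u, v}.
Intersecting these: cl(A) = {r, s, t, u, v}.
∂A = cl(A) ∖ int(A) = {r, s, t, u, v} ∖ {s, t} = {r, u, v}.


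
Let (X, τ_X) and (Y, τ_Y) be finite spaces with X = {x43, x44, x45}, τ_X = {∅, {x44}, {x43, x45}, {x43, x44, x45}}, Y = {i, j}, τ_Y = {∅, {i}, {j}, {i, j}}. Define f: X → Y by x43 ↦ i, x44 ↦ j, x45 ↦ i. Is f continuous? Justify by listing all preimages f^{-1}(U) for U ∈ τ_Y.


f IS continuous.

Compute f^{-1}(U) for each U ∈ τ_Y:
  U = ∅: f^{-1}(U) = ∅ ∈ τ_X ✓.
  U = {i}: f^{-1}(U) = {x43, x45} ∈ τ_X ✓.
  U = {j}: f^{-1}(U) = {x44} ∈ τ_X ✓.
  U = {i, j}: f^{-1}(U) = {x43, x44, x45} ∈ τ_X ✓.
Every preimage lies in τ_X, so f IS continuous.


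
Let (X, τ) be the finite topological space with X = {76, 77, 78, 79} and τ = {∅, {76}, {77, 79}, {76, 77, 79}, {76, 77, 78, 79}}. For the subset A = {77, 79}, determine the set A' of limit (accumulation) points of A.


A' = {77, 78, 79}

For each x ∈ X, list the open sets U ∈ τ with x ∈ U, then check whether U ∩ (A ∖ {x}) ≠ ∅ for every such U.
  x = 76: open {76} ∋ x has {76} ∩ (A ∖ {76}) = ∅, so x is NOT a limit point.
  x = 77: opens ∋ x are {77, 79}, {76, 77, 79}, {76, 77, 78, 79}; each meets A ∖ {77}, so x IS a limit point.
  x = 78: opens ∋ x are {76, 77, 78, 79}; each meets A ∖ {78}, so x IS a limit point.
  x = 79: opens ∋ x are {77, 79}, {76, 77, 79}, {76, 77, 78, 79}; each meets A ∖ {79}, so x IS a limit point.
Collecting: A' = {77, 78, 79}.


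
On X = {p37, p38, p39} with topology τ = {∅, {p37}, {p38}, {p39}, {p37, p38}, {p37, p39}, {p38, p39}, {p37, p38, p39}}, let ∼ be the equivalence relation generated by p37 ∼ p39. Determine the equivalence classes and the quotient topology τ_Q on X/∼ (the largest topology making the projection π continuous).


X/∼ = {[p37=p39], [p38]}; |τ_Q| = 4.

Equivalence classes: [p37=p39], [p38].
Quotient map π: X → X/∼ sends p37 ↦ [p37=p39], p38 ↦ [p38], p39 ↦ [p37=p39].
For each subset V ⊆ X/∼, compute π^{-1}(V) ⊆ X and check whether π^{-1}(V) ∈ τ. V is open in τ_Q iff π^{-1}(V) ∈ τ.
  V = {}: π^{-1}(V) = ∅ ∈ τ ✓.
  V = {[p37=p39]}: π^{-1}(V) = {p37, p39} ∈ τ ✓.
  V = {[p38]}: π^{-1}(V) = {p38} ∈ τ ✓.
  V = {[p37=p39], [p38]}: π^{-1}(V) = {p37, p38, p39} ∈ τ ✓.
Open sets in the quotient: τ_Q = {{}, {[p37=p39]}, {[p38]}, {[p37=p39], [p38]}} (4 elements).


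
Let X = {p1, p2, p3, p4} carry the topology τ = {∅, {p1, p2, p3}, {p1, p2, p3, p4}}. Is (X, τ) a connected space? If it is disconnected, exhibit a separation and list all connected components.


(X, τ) is connected.

Find clopen sets (U ∈ τ with X ∖ U ∈ τ):
  U = ∅, X ∖ U = {p1, p2, p3, p4} — both open, so U is clopen.
  U = {p1, p2, p3, p4}, X ∖ U = ∅ — both open, so U is clopen.
Only trivial clopens (∅ and X) exist, so (X, τ) is connected.
Compute connected components by grouping points that agree on all clopens:
  component: {p1, p2, p3, p4}


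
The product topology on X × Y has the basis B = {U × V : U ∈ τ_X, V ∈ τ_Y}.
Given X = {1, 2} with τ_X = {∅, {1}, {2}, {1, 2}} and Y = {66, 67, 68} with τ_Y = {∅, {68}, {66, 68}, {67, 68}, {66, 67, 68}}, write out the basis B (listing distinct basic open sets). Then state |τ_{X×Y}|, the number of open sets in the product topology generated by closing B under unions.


Basis B = {∅ × ∅, {1} × {68}, {2} × {68}, {1} × {66, 68}, {1} × {67, 68}, {1, 2} × {68}, {2} × {66, 68}, {2} × {67, 68}, {1} × {66, 67, 68}, {2} × {66, 67, 68}, {1, 2} × {66, 68}, {1, 2} × {67, 68}, {1, 2} × {66, 67, 68}}; |τ_{X×Y}| = 25.

Enumerate products U × V with U ∈ τ_X, V ∈ τ_Y (deduplicated):
  ∅ × ∅ = {} (∅)
  {1} × {68} = {(1,68)}
  {2} × {68} = {(2,68)}
  {1} × {66, 68} = {(1,66), (1,68)}
  {1} × {67, 68} = {(1,67), (1,68)}
  {1, 2} × {68} = {(1,68), (2,68)}
  {2} × {66, 68} = {(2,66), (2,68)}
  {2} × {67, 68} = {(2,67), (2,68)}
  {1} × {66, 67, 68} = {(1,66), (1,67), (1,68)}
  {2} × {66, 67, 68} = {(2,66), (2,67), (2,68)}
  {1, 2} × {66, 68} = {(1,66), (1,68), (2,66), (2,68)}
  {1, 2} × {67, 68} = {(1,67), (1,68), (2,67), (2,68)}
  {1, 2} × {66, 67, 68} = {(1,66), (1,67), (1,68), (2,66), (2,67), (2,68)}
These 13 distinct sets form the basis B.
Close under arbitrary unions to get τ_{X×Y}; counting gives |τ_{X×Y}| = 25.


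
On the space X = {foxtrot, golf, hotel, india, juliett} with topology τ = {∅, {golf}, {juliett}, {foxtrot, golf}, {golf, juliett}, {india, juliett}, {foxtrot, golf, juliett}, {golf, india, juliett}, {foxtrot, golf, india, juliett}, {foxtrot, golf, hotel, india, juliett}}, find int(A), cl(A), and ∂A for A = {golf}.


int(A) = {golf}, cl(A) = {foxtrot, golf, hotel}, ∂A = {foxtrot, hotel}.

Closed sets in (X, τ) are complements of opens:
  closed(X, τ) = {∅, {hotel}, {foxtrot, hotel}, {hotel, india}, {foxtrot, golf, hotel}, {foxtrot, hotel, india}, {hotel, india, juliett}, {foxtrot, golf, hotel, india}, {foxtrot, hotel, india, juliett}, {foxtrot, golf, hotel, india, juliett}}.
int(A) = ⋃ {U ∈ τ : U ⊆ A}. Opens contained in A: ∅, {golf}.
Taking the union of these: int(A) = {golf}.
cl(A) = ⋂ {C closed : A ⊆ C}. Closed sets containing A: {foxtrot, golf, hotel}, {foxtrot, golf, hotel, india}, {foxtrot, golf, hotel, india, juliett}.
Intersecting these: cl(A) = {foxtrot, golf, hotel}.
∂A = cl(A) ∖ int(A) = {foxtrot, golf, hotel} ∖ {golf} = {foxtrot, hotel}.


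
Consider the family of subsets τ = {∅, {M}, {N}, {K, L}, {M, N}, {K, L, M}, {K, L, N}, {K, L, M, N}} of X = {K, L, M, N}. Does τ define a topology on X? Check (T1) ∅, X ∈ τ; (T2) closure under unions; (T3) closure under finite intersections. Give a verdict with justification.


τ IS a topology on X.

Axiom (T1): ∅ ∈ τ? Yes; X ∈ τ? Yes.
Axiom (T2/T3): check pairwise unions and intersections of members of τ.
All pairwise intersections and unions checked — each lies in τ. Therefore τ satisfies (T1), (T2), (T3): it IS a topology on X.


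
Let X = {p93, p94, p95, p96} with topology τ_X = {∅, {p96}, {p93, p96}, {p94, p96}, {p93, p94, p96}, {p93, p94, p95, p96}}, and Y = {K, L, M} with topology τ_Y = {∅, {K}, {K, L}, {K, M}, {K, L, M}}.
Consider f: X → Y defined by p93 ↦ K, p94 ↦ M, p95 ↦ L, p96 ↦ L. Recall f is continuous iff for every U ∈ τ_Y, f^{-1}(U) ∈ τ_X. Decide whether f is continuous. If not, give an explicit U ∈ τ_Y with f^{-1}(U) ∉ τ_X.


f is NOT continuous.

Compute f^{-1}(U) for each U ∈ τ_Y:
  U = ∅: f^{-1}(U) = ∅ ∈ τ_X ✓.
  U = {K}: f^{-1}(U) = {p93} ∉ τ_X ✗.
  U = {K, L}: f^{-1}(U) = {p93, p95, p96} ∉ τ_X ✗.
  U = {K, M}: f^{-1}(U) = {p93, p94} ∉ τ_X ✗.
  U = {K, L, M}: f^{-1}(U) = {p93, p94, p95, p96} ∈ τ_X ✓.
Found U = {K} with f^{-1}(U) = {p93} not in τ_X. Therefore f is NOT continuous.


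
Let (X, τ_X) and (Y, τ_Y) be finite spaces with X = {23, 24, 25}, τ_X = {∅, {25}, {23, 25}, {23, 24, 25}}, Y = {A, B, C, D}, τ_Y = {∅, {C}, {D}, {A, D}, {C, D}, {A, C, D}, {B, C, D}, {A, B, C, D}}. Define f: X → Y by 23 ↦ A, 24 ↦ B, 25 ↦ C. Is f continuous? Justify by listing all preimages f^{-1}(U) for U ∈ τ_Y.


f is NOT continuous.

Compute f^{-1}(U) for each U ∈ τ_Y:
  U = ∅: f^{-1}(U) = ∅ ∈ τ_X ✓.
  U = {C}: f^{-1}(U) = {25} ∈ τ_X ✓.
  U = {D}: f^{-1}(U) = ∅ ∈ τ_X ✓.
  U = {A, D}: f^{-1}(U) = {23} ∉ τ_X ✗.
  U = {C, D}: f^{-1}(U) = {25} ∈ τ_X ✓.
  U = {A, C, D}: f^{-1}(U) = {23, 25} ∈ τ_X ✓.
  U = {B, C, D}: f^{-1}(U) = {24, 25} ∉ τ_X ✗.
  U = {A, B, C, D}: f^{-1}(U) = {23, 24, 25} ∈ τ_X ✓.
Found U = {A, D} with f^{-1}(U) = {23} not in τ_X. Therefore f is NOT continuous.


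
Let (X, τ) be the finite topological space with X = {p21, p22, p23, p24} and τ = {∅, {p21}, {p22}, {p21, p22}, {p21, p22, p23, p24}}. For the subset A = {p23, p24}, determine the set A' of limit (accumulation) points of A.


A' = {p23, p24}

For each x ∈ X, list the open sets U ∈ τ with x ∈ U, then check whether U ∩ (A ∖ {x}) ≠ ∅ for every such U.
  x = p21: open {p21} ∋ x has {p21} ∩ (A ∖ {p21}) = ∅, so x is NOT a limit point.
  x = p22: open {p22} ∋ x has {p22} ∩ (A ∖ {p22}) = ∅, so x is NOT a limit point.
  x = p23: opens ∋ x are {p21, p22, p23, p24}; each meets A ∖ {p23}, so x IS a limit point.
  x = p24: opens ∋ x are {p21, p22, p23, p24}; each meets A ∖ {p24}, so x IS a limit point.
Collecting: A' = {p23, p24}.
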